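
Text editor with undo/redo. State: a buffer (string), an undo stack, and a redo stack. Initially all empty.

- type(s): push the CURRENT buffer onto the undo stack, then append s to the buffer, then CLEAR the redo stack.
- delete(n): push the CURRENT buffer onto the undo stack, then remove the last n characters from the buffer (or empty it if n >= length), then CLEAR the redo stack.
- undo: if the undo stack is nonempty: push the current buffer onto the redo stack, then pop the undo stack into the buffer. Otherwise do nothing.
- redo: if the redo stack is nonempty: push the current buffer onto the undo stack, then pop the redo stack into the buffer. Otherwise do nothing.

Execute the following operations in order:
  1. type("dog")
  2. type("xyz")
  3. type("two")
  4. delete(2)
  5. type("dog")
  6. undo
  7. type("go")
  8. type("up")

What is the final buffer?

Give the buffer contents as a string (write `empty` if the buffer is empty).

After op 1 (type): buf='dog' undo_depth=1 redo_depth=0
After op 2 (type): buf='dogxyz' undo_depth=2 redo_depth=0
After op 3 (type): buf='dogxyztwo' undo_depth=3 redo_depth=0
After op 4 (delete): buf='dogxyzt' undo_depth=4 redo_depth=0
After op 5 (type): buf='dogxyztdog' undo_depth=5 redo_depth=0
After op 6 (undo): buf='dogxyzt' undo_depth=4 redo_depth=1
After op 7 (type): buf='dogxyztgo' undo_depth=5 redo_depth=0
After op 8 (type): buf='dogxyztgoup' undo_depth=6 redo_depth=0

Answer: dogxyztgoup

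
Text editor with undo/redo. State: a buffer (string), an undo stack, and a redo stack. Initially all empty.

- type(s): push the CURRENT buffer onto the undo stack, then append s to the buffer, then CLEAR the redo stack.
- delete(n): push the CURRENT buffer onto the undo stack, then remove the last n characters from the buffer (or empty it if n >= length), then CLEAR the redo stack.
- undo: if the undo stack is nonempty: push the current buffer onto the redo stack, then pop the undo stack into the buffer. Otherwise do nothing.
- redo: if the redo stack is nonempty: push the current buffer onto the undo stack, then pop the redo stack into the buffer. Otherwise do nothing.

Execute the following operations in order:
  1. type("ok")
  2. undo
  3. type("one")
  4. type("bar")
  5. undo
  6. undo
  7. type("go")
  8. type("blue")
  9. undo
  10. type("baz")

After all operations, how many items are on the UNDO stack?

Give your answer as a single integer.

After op 1 (type): buf='ok' undo_depth=1 redo_depth=0
After op 2 (undo): buf='(empty)' undo_depth=0 redo_depth=1
After op 3 (type): buf='one' undo_depth=1 redo_depth=0
After op 4 (type): buf='onebar' undo_depth=2 redo_depth=0
After op 5 (undo): buf='one' undo_depth=1 redo_depth=1
After op 6 (undo): buf='(empty)' undo_depth=0 redo_depth=2
After op 7 (type): buf='go' undo_depth=1 redo_depth=0
After op 8 (type): buf='goblue' undo_depth=2 redo_depth=0
After op 9 (undo): buf='go' undo_depth=1 redo_depth=1
After op 10 (type): buf='gobaz' undo_depth=2 redo_depth=0

Answer: 2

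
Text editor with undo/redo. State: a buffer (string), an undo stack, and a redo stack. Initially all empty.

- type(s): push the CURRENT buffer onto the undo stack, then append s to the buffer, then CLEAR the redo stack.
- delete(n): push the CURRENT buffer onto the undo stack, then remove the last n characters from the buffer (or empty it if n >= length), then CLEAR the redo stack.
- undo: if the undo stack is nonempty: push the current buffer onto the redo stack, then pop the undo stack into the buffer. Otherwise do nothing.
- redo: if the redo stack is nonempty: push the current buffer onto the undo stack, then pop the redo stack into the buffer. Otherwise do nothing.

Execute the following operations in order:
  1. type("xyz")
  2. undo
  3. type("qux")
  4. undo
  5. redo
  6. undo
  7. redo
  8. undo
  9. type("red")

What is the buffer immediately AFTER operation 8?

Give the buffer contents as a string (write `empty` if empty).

Answer: empty

Derivation:
After op 1 (type): buf='xyz' undo_depth=1 redo_depth=0
After op 2 (undo): buf='(empty)' undo_depth=0 redo_depth=1
After op 3 (type): buf='qux' undo_depth=1 redo_depth=0
After op 4 (undo): buf='(empty)' undo_depth=0 redo_depth=1
After op 5 (redo): buf='qux' undo_depth=1 redo_depth=0
After op 6 (undo): buf='(empty)' undo_depth=0 redo_depth=1
After op 7 (redo): buf='qux' undo_depth=1 redo_depth=0
After op 8 (undo): buf='(empty)' undo_depth=0 redo_depth=1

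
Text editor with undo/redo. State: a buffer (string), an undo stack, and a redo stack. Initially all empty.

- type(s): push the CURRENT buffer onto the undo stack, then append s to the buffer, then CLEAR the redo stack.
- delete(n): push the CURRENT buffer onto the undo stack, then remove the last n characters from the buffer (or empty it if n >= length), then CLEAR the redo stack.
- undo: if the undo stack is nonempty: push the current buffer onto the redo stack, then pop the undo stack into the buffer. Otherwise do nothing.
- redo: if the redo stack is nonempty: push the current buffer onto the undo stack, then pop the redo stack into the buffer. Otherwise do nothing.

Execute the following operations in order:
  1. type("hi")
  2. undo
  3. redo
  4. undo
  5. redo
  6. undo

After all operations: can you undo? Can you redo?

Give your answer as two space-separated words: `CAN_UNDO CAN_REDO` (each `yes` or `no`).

Answer: no yes

Derivation:
After op 1 (type): buf='hi' undo_depth=1 redo_depth=0
After op 2 (undo): buf='(empty)' undo_depth=0 redo_depth=1
After op 3 (redo): buf='hi' undo_depth=1 redo_depth=0
After op 4 (undo): buf='(empty)' undo_depth=0 redo_depth=1
After op 5 (redo): buf='hi' undo_depth=1 redo_depth=0
After op 6 (undo): buf='(empty)' undo_depth=0 redo_depth=1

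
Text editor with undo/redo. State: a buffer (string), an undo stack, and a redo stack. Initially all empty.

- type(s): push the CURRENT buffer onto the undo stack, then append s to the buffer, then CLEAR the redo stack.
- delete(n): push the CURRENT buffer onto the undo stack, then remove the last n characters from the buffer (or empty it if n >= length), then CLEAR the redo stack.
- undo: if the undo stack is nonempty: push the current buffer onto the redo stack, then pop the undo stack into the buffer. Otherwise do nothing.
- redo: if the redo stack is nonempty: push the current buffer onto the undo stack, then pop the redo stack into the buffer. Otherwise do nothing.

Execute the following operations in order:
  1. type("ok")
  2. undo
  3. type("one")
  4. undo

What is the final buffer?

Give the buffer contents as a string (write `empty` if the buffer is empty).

After op 1 (type): buf='ok' undo_depth=1 redo_depth=0
After op 2 (undo): buf='(empty)' undo_depth=0 redo_depth=1
After op 3 (type): buf='one' undo_depth=1 redo_depth=0
After op 4 (undo): buf='(empty)' undo_depth=0 redo_depth=1

Answer: empty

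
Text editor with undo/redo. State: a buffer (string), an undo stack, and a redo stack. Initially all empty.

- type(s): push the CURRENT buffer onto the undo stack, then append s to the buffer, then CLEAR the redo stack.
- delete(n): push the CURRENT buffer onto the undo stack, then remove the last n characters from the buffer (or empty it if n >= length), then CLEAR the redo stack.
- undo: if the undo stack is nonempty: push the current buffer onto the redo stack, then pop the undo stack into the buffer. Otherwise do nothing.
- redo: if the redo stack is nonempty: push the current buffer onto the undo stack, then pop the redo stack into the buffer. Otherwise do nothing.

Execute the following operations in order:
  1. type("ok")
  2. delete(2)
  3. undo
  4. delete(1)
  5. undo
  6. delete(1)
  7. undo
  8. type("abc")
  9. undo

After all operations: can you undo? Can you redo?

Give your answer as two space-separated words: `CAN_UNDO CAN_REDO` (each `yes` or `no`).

Answer: yes yes

Derivation:
After op 1 (type): buf='ok' undo_depth=1 redo_depth=0
After op 2 (delete): buf='(empty)' undo_depth=2 redo_depth=0
After op 3 (undo): buf='ok' undo_depth=1 redo_depth=1
After op 4 (delete): buf='o' undo_depth=2 redo_depth=0
After op 5 (undo): buf='ok' undo_depth=1 redo_depth=1
After op 6 (delete): buf='o' undo_depth=2 redo_depth=0
After op 7 (undo): buf='ok' undo_depth=1 redo_depth=1
After op 8 (type): buf='okabc' undo_depth=2 redo_depth=0
After op 9 (undo): buf='ok' undo_depth=1 redo_depth=1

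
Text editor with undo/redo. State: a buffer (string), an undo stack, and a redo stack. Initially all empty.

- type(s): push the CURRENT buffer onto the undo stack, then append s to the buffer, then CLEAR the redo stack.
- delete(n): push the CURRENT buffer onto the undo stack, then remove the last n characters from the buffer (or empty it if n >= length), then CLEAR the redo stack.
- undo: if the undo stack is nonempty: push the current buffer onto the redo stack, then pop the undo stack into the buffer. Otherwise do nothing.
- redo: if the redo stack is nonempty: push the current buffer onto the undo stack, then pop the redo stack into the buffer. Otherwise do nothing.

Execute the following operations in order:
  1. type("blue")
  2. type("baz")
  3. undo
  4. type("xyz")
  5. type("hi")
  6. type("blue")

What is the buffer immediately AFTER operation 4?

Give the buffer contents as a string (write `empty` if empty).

After op 1 (type): buf='blue' undo_depth=1 redo_depth=0
After op 2 (type): buf='bluebaz' undo_depth=2 redo_depth=0
After op 3 (undo): buf='blue' undo_depth=1 redo_depth=1
After op 4 (type): buf='bluexyz' undo_depth=2 redo_depth=0

Answer: bluexyz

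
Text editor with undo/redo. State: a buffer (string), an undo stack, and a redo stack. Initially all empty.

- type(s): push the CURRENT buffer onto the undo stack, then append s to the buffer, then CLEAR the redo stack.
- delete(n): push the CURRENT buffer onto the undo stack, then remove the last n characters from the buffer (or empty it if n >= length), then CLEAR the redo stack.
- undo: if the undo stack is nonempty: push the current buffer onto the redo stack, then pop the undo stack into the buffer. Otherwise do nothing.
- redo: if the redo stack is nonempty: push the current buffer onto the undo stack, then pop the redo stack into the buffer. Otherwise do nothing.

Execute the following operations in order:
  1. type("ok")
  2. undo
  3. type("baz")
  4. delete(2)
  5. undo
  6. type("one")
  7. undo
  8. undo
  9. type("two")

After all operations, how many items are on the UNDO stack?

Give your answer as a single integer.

Answer: 1

Derivation:
After op 1 (type): buf='ok' undo_depth=1 redo_depth=0
After op 2 (undo): buf='(empty)' undo_depth=0 redo_depth=1
After op 3 (type): buf='baz' undo_depth=1 redo_depth=0
After op 4 (delete): buf='b' undo_depth=2 redo_depth=0
After op 5 (undo): buf='baz' undo_depth=1 redo_depth=1
After op 6 (type): buf='bazone' undo_depth=2 redo_depth=0
After op 7 (undo): buf='baz' undo_depth=1 redo_depth=1
After op 8 (undo): buf='(empty)' undo_depth=0 redo_depth=2
After op 9 (type): buf='two' undo_depth=1 redo_depth=0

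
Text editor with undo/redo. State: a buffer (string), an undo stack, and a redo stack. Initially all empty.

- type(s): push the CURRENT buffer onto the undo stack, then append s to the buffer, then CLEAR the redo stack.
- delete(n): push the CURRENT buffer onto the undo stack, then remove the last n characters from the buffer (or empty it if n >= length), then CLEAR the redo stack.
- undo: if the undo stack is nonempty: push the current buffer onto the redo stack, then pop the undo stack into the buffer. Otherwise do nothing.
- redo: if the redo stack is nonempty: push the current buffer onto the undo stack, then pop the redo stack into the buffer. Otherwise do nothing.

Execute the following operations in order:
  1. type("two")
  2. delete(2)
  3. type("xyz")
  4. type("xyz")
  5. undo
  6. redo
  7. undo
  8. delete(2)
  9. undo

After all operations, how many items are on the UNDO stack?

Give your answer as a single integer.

Answer: 3

Derivation:
After op 1 (type): buf='two' undo_depth=1 redo_depth=0
After op 2 (delete): buf='t' undo_depth=2 redo_depth=0
After op 3 (type): buf='txyz' undo_depth=3 redo_depth=0
After op 4 (type): buf='txyzxyz' undo_depth=4 redo_depth=0
After op 5 (undo): buf='txyz' undo_depth=3 redo_depth=1
After op 6 (redo): buf='txyzxyz' undo_depth=4 redo_depth=0
After op 7 (undo): buf='txyz' undo_depth=3 redo_depth=1
After op 8 (delete): buf='tx' undo_depth=4 redo_depth=0
After op 9 (undo): buf='txyz' undo_depth=3 redo_depth=1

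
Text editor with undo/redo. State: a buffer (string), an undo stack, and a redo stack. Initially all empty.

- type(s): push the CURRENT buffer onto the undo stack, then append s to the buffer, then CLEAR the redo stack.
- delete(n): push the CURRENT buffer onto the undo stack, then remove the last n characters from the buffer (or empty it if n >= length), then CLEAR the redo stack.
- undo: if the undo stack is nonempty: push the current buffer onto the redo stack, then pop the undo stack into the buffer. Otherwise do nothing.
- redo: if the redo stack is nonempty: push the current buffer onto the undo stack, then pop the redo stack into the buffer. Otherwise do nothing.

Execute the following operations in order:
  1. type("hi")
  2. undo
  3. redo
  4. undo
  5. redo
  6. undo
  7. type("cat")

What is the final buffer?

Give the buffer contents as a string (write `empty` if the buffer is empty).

Answer: cat

Derivation:
After op 1 (type): buf='hi' undo_depth=1 redo_depth=0
After op 2 (undo): buf='(empty)' undo_depth=0 redo_depth=1
After op 3 (redo): buf='hi' undo_depth=1 redo_depth=0
After op 4 (undo): buf='(empty)' undo_depth=0 redo_depth=1
After op 5 (redo): buf='hi' undo_depth=1 redo_depth=0
After op 6 (undo): buf='(empty)' undo_depth=0 redo_depth=1
After op 7 (type): buf='cat' undo_depth=1 redo_depth=0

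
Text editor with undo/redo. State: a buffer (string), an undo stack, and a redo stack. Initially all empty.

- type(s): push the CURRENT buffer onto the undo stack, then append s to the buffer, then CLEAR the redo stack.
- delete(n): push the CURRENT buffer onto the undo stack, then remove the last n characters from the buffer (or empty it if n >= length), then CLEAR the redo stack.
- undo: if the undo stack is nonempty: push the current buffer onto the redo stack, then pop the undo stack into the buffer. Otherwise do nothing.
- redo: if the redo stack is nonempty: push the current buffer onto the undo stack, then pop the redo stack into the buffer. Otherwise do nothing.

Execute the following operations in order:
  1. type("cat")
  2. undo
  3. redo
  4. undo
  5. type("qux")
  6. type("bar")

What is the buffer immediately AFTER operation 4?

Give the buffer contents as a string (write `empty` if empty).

Answer: empty

Derivation:
After op 1 (type): buf='cat' undo_depth=1 redo_depth=0
After op 2 (undo): buf='(empty)' undo_depth=0 redo_depth=1
After op 3 (redo): buf='cat' undo_depth=1 redo_depth=0
After op 4 (undo): buf='(empty)' undo_depth=0 redo_depth=1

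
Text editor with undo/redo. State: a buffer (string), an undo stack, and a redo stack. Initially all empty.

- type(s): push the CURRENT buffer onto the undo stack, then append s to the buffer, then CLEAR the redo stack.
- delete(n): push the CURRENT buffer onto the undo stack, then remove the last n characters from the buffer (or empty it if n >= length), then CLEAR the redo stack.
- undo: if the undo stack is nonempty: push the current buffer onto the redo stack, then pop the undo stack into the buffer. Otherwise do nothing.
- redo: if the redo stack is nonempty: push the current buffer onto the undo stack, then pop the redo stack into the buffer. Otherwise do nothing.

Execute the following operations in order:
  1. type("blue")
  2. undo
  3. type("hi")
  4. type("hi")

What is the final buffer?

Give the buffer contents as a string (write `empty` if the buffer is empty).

After op 1 (type): buf='blue' undo_depth=1 redo_depth=0
After op 2 (undo): buf='(empty)' undo_depth=0 redo_depth=1
After op 3 (type): buf='hi' undo_depth=1 redo_depth=0
After op 4 (type): buf='hihi' undo_depth=2 redo_depth=0

Answer: hihi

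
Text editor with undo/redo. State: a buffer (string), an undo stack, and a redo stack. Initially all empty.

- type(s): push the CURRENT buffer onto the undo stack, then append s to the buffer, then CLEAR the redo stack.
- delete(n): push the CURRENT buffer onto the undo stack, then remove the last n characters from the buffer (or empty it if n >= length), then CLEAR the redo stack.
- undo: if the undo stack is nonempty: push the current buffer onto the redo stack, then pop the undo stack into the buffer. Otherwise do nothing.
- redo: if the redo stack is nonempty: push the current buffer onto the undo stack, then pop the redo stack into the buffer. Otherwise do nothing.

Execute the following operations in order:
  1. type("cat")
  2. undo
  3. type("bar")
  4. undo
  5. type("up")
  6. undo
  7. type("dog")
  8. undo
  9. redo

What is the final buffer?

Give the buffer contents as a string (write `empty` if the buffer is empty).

After op 1 (type): buf='cat' undo_depth=1 redo_depth=0
After op 2 (undo): buf='(empty)' undo_depth=0 redo_depth=1
After op 3 (type): buf='bar' undo_depth=1 redo_depth=0
After op 4 (undo): buf='(empty)' undo_depth=0 redo_depth=1
After op 5 (type): buf='up' undo_depth=1 redo_depth=0
After op 6 (undo): buf='(empty)' undo_depth=0 redo_depth=1
After op 7 (type): buf='dog' undo_depth=1 redo_depth=0
After op 8 (undo): buf='(empty)' undo_depth=0 redo_depth=1
After op 9 (redo): buf='dog' undo_depth=1 redo_depth=0

Answer: dog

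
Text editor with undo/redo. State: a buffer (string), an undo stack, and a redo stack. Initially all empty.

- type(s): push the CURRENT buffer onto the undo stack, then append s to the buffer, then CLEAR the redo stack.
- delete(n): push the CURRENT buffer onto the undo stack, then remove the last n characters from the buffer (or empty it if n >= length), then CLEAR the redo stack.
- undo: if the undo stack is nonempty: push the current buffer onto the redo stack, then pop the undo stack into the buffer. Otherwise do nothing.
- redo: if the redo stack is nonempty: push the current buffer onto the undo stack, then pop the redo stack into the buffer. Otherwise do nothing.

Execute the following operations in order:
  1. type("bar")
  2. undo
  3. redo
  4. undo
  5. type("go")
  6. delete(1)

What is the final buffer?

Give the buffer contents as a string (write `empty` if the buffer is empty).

Answer: g

Derivation:
After op 1 (type): buf='bar' undo_depth=1 redo_depth=0
After op 2 (undo): buf='(empty)' undo_depth=0 redo_depth=1
After op 3 (redo): buf='bar' undo_depth=1 redo_depth=0
After op 4 (undo): buf='(empty)' undo_depth=0 redo_depth=1
After op 5 (type): buf='go' undo_depth=1 redo_depth=0
After op 6 (delete): buf='g' undo_depth=2 redo_depth=0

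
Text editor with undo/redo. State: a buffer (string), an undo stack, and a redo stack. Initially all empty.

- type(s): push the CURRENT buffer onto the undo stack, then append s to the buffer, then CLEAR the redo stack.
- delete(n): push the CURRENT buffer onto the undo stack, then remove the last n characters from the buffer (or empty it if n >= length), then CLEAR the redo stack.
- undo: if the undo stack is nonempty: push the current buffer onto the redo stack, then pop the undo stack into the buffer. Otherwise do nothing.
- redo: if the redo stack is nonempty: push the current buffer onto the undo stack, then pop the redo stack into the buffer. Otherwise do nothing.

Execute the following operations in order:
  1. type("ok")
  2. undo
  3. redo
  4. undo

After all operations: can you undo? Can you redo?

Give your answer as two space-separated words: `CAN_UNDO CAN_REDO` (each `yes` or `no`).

Answer: no yes

Derivation:
After op 1 (type): buf='ok' undo_depth=1 redo_depth=0
After op 2 (undo): buf='(empty)' undo_depth=0 redo_depth=1
After op 3 (redo): buf='ok' undo_depth=1 redo_depth=0
After op 4 (undo): buf='(empty)' undo_depth=0 redo_depth=1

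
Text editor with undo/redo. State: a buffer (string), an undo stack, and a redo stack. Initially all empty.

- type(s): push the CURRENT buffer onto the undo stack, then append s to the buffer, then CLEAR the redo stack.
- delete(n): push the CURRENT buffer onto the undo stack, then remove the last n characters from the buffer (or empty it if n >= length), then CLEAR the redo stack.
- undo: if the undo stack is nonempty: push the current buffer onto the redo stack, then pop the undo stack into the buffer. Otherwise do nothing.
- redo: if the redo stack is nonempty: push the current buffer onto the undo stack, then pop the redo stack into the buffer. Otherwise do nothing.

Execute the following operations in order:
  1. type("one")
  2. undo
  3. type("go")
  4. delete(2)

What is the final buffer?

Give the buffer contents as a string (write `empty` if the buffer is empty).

Answer: empty

Derivation:
After op 1 (type): buf='one' undo_depth=1 redo_depth=0
After op 2 (undo): buf='(empty)' undo_depth=0 redo_depth=1
After op 3 (type): buf='go' undo_depth=1 redo_depth=0
After op 4 (delete): buf='(empty)' undo_depth=2 redo_depth=0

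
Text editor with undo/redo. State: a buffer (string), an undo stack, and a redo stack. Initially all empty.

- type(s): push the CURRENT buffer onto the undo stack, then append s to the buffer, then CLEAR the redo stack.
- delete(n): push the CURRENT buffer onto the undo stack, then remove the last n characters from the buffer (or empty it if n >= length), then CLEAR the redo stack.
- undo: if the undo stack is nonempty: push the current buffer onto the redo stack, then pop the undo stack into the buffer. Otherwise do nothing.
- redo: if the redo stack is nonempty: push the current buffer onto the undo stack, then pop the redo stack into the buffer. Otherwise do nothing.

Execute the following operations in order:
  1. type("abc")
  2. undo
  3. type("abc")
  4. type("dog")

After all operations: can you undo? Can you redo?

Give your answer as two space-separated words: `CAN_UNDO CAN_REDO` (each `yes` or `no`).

Answer: yes no

Derivation:
After op 1 (type): buf='abc' undo_depth=1 redo_depth=0
After op 2 (undo): buf='(empty)' undo_depth=0 redo_depth=1
After op 3 (type): buf='abc' undo_depth=1 redo_depth=0
After op 4 (type): buf='abcdog' undo_depth=2 redo_depth=0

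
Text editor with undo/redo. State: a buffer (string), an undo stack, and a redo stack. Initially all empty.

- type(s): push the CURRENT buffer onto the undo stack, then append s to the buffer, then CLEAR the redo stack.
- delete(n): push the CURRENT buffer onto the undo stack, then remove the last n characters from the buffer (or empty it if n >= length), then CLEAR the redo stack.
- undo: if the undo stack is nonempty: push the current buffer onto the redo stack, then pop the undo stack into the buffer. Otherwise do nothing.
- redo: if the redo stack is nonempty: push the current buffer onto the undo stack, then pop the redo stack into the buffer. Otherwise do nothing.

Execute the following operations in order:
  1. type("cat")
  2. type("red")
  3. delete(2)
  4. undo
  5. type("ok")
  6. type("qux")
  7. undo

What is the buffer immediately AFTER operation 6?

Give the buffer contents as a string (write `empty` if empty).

After op 1 (type): buf='cat' undo_depth=1 redo_depth=0
After op 2 (type): buf='catred' undo_depth=2 redo_depth=0
After op 3 (delete): buf='catr' undo_depth=3 redo_depth=0
After op 4 (undo): buf='catred' undo_depth=2 redo_depth=1
After op 5 (type): buf='catredok' undo_depth=3 redo_depth=0
After op 6 (type): buf='catredokqux' undo_depth=4 redo_depth=0

Answer: catredokqux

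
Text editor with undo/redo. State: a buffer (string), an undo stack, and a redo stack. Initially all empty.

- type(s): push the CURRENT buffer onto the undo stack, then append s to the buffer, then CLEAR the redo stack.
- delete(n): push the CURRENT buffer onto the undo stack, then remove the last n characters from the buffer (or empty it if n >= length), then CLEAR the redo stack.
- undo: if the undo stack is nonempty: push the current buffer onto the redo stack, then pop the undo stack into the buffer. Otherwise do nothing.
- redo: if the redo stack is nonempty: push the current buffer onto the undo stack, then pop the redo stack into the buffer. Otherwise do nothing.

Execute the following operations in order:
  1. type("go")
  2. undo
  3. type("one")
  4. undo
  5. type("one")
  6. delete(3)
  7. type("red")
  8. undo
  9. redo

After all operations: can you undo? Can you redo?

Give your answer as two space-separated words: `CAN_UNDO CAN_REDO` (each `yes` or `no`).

Answer: yes no

Derivation:
After op 1 (type): buf='go' undo_depth=1 redo_depth=0
After op 2 (undo): buf='(empty)' undo_depth=0 redo_depth=1
After op 3 (type): buf='one' undo_depth=1 redo_depth=0
After op 4 (undo): buf='(empty)' undo_depth=0 redo_depth=1
After op 5 (type): buf='one' undo_depth=1 redo_depth=0
After op 6 (delete): buf='(empty)' undo_depth=2 redo_depth=0
After op 7 (type): buf='red' undo_depth=3 redo_depth=0
After op 8 (undo): buf='(empty)' undo_depth=2 redo_depth=1
After op 9 (redo): buf='red' undo_depth=3 redo_depth=0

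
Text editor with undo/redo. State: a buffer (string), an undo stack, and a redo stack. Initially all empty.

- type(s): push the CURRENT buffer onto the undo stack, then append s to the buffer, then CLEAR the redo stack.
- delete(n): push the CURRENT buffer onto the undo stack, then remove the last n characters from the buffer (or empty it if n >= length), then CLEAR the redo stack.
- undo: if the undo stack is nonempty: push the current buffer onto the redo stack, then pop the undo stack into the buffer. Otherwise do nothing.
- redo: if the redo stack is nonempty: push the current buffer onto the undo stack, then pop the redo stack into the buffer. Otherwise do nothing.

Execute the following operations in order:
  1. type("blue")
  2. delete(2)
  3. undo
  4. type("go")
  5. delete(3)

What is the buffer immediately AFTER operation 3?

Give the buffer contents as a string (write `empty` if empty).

Answer: blue

Derivation:
After op 1 (type): buf='blue' undo_depth=1 redo_depth=0
After op 2 (delete): buf='bl' undo_depth=2 redo_depth=0
After op 3 (undo): buf='blue' undo_depth=1 redo_depth=1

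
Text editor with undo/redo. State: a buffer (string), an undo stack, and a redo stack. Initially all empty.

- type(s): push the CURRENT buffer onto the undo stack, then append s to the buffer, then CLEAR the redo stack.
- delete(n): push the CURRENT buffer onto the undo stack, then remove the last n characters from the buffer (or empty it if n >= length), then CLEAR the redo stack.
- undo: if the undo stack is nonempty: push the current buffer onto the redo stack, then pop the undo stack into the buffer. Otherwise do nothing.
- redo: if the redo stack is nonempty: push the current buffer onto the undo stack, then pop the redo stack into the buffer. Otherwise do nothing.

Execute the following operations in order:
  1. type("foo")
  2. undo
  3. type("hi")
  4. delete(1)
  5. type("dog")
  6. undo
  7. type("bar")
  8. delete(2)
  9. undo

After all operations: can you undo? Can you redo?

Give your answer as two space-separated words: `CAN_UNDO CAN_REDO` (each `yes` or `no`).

Answer: yes yes

Derivation:
After op 1 (type): buf='foo' undo_depth=1 redo_depth=0
After op 2 (undo): buf='(empty)' undo_depth=0 redo_depth=1
After op 3 (type): buf='hi' undo_depth=1 redo_depth=0
After op 4 (delete): buf='h' undo_depth=2 redo_depth=0
After op 5 (type): buf='hdog' undo_depth=3 redo_depth=0
After op 6 (undo): buf='h' undo_depth=2 redo_depth=1
After op 7 (type): buf='hbar' undo_depth=3 redo_depth=0
After op 8 (delete): buf='hb' undo_depth=4 redo_depth=0
After op 9 (undo): buf='hbar' undo_depth=3 redo_depth=1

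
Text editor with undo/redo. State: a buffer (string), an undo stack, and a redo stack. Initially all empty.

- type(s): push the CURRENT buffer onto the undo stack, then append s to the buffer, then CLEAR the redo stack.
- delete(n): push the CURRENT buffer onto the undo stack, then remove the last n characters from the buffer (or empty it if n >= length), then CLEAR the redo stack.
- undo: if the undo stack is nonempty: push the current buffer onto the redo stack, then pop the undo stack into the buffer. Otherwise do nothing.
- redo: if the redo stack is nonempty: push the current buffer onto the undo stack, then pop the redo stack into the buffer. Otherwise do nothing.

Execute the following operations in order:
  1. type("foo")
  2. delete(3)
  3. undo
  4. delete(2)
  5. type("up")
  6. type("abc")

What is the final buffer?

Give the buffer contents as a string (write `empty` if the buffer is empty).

After op 1 (type): buf='foo' undo_depth=1 redo_depth=0
After op 2 (delete): buf='(empty)' undo_depth=2 redo_depth=0
After op 3 (undo): buf='foo' undo_depth=1 redo_depth=1
After op 4 (delete): buf='f' undo_depth=2 redo_depth=0
After op 5 (type): buf='fup' undo_depth=3 redo_depth=0
After op 6 (type): buf='fupabc' undo_depth=4 redo_depth=0

Answer: fupabc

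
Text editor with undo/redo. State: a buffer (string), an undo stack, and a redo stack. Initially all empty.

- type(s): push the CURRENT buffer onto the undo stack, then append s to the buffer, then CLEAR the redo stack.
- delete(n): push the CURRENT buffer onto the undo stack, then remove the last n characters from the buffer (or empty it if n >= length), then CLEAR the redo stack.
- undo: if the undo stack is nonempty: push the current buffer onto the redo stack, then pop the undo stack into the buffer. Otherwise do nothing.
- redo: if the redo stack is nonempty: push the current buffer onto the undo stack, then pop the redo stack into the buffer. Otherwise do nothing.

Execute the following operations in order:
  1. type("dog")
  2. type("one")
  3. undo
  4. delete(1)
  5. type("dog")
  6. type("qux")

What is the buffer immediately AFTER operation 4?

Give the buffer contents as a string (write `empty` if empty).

Answer: do

Derivation:
After op 1 (type): buf='dog' undo_depth=1 redo_depth=0
After op 2 (type): buf='dogone' undo_depth=2 redo_depth=0
After op 3 (undo): buf='dog' undo_depth=1 redo_depth=1
After op 4 (delete): buf='do' undo_depth=2 redo_depth=0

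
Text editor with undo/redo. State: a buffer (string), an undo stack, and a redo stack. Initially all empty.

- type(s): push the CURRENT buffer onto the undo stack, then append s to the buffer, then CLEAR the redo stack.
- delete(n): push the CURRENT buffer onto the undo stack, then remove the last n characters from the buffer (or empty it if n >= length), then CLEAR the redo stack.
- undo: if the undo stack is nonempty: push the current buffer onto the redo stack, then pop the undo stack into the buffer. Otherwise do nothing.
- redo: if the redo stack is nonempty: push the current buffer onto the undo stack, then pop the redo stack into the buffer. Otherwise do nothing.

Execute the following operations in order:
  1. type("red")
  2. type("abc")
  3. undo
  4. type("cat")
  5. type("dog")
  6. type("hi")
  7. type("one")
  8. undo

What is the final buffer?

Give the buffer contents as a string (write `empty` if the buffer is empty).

After op 1 (type): buf='red' undo_depth=1 redo_depth=0
After op 2 (type): buf='redabc' undo_depth=2 redo_depth=0
After op 3 (undo): buf='red' undo_depth=1 redo_depth=1
After op 4 (type): buf='redcat' undo_depth=2 redo_depth=0
After op 5 (type): buf='redcatdog' undo_depth=3 redo_depth=0
After op 6 (type): buf='redcatdoghi' undo_depth=4 redo_depth=0
After op 7 (type): buf='redcatdoghione' undo_depth=5 redo_depth=0
After op 8 (undo): buf='redcatdoghi' undo_depth=4 redo_depth=1

Answer: redcatdoghi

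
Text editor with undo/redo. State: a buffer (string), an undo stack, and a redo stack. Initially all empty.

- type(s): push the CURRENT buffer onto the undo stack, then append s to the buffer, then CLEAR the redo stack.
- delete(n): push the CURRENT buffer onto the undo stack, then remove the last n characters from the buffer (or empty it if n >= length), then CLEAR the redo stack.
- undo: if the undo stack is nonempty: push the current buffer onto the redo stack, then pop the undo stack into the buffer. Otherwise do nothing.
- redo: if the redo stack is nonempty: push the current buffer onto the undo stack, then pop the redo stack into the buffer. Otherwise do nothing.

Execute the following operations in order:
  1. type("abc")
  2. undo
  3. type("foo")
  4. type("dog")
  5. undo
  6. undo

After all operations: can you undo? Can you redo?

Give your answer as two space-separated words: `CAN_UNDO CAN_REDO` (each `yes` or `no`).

Answer: no yes

Derivation:
After op 1 (type): buf='abc' undo_depth=1 redo_depth=0
After op 2 (undo): buf='(empty)' undo_depth=0 redo_depth=1
After op 3 (type): buf='foo' undo_depth=1 redo_depth=0
After op 4 (type): buf='foodog' undo_depth=2 redo_depth=0
After op 5 (undo): buf='foo' undo_depth=1 redo_depth=1
After op 6 (undo): buf='(empty)' undo_depth=0 redo_depth=2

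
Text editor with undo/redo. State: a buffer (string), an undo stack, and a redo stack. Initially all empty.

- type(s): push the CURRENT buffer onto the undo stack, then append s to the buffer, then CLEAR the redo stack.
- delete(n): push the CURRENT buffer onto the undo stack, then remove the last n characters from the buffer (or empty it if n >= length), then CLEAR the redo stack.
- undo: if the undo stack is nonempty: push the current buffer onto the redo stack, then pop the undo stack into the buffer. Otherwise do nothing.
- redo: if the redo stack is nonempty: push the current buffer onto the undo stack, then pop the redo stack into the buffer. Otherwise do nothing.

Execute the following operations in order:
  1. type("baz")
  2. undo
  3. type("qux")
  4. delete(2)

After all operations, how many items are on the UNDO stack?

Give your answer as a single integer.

After op 1 (type): buf='baz' undo_depth=1 redo_depth=0
After op 2 (undo): buf='(empty)' undo_depth=0 redo_depth=1
After op 3 (type): buf='qux' undo_depth=1 redo_depth=0
After op 4 (delete): buf='q' undo_depth=2 redo_depth=0

Answer: 2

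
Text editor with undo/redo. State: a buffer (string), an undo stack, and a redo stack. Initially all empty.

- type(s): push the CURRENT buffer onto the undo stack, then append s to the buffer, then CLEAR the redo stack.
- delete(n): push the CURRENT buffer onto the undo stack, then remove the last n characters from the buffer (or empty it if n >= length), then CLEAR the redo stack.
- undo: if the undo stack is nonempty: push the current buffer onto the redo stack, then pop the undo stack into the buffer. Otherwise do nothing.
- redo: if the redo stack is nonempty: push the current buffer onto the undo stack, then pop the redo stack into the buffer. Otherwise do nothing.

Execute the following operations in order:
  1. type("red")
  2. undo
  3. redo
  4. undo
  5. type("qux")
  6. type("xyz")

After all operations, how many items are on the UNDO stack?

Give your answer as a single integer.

Answer: 2

Derivation:
After op 1 (type): buf='red' undo_depth=1 redo_depth=0
After op 2 (undo): buf='(empty)' undo_depth=0 redo_depth=1
After op 3 (redo): buf='red' undo_depth=1 redo_depth=0
After op 4 (undo): buf='(empty)' undo_depth=0 redo_depth=1
After op 5 (type): buf='qux' undo_depth=1 redo_depth=0
After op 6 (type): buf='quxxyz' undo_depth=2 redo_depth=0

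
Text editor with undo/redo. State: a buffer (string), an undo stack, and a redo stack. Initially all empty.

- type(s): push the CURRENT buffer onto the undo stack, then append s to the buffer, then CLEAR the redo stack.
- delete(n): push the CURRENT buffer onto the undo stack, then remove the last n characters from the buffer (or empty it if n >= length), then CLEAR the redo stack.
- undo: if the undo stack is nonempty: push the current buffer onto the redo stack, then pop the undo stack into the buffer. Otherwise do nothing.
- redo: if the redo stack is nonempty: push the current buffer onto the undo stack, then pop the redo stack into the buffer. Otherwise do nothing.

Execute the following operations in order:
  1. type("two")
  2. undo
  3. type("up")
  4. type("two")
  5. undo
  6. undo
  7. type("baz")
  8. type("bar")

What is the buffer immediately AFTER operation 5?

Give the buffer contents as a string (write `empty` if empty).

Answer: up

Derivation:
After op 1 (type): buf='two' undo_depth=1 redo_depth=0
After op 2 (undo): buf='(empty)' undo_depth=0 redo_depth=1
After op 3 (type): buf='up' undo_depth=1 redo_depth=0
After op 4 (type): buf='uptwo' undo_depth=2 redo_depth=0
After op 5 (undo): buf='up' undo_depth=1 redo_depth=1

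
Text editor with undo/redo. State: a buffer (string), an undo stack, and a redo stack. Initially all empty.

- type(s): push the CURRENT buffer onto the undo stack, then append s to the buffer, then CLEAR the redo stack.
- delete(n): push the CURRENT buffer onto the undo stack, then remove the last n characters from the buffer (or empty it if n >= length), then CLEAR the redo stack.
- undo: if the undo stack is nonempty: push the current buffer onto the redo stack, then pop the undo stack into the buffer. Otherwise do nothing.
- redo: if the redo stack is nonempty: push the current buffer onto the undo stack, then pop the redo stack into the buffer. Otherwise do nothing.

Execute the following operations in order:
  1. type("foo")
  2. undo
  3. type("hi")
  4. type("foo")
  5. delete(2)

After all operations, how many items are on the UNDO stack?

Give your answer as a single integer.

After op 1 (type): buf='foo' undo_depth=1 redo_depth=0
After op 2 (undo): buf='(empty)' undo_depth=0 redo_depth=1
After op 3 (type): buf='hi' undo_depth=1 redo_depth=0
After op 4 (type): buf='hifoo' undo_depth=2 redo_depth=0
After op 5 (delete): buf='hif' undo_depth=3 redo_depth=0

Answer: 3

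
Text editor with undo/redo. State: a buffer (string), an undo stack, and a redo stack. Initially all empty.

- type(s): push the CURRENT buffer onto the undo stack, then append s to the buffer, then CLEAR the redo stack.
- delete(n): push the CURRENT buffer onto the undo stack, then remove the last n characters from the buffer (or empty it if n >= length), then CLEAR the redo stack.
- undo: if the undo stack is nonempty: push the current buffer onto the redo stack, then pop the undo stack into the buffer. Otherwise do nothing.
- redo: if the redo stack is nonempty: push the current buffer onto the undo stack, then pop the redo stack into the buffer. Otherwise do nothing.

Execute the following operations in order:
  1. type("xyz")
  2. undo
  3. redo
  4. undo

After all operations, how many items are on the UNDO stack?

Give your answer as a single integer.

Answer: 0

Derivation:
After op 1 (type): buf='xyz' undo_depth=1 redo_depth=0
After op 2 (undo): buf='(empty)' undo_depth=0 redo_depth=1
After op 3 (redo): buf='xyz' undo_depth=1 redo_depth=0
After op 4 (undo): buf='(empty)' undo_depth=0 redo_depth=1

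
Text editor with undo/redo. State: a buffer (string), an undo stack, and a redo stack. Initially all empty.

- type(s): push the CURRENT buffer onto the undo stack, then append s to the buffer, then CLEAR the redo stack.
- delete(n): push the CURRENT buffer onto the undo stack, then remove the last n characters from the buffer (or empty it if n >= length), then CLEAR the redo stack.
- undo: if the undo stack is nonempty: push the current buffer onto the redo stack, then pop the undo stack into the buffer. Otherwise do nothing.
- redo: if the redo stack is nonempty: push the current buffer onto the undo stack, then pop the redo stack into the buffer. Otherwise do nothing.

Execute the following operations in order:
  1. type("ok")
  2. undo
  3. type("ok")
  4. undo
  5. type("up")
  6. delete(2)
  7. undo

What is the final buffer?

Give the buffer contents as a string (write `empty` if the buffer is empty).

After op 1 (type): buf='ok' undo_depth=1 redo_depth=0
After op 2 (undo): buf='(empty)' undo_depth=0 redo_depth=1
After op 3 (type): buf='ok' undo_depth=1 redo_depth=0
After op 4 (undo): buf='(empty)' undo_depth=0 redo_depth=1
After op 5 (type): buf='up' undo_depth=1 redo_depth=0
After op 6 (delete): buf='(empty)' undo_depth=2 redo_depth=0
After op 7 (undo): buf='up' undo_depth=1 redo_depth=1

Answer: up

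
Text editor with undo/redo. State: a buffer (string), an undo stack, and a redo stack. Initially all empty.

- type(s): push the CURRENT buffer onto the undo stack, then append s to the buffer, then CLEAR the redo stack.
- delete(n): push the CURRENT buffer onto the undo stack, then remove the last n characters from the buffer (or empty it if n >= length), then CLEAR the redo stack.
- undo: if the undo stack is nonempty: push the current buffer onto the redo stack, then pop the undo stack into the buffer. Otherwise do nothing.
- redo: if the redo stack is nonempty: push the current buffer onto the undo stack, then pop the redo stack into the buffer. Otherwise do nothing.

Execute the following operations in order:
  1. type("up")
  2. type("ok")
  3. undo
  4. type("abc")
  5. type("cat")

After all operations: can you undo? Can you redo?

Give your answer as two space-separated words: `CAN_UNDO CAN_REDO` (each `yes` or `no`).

Answer: yes no

Derivation:
After op 1 (type): buf='up' undo_depth=1 redo_depth=0
After op 2 (type): buf='upok' undo_depth=2 redo_depth=0
After op 3 (undo): buf='up' undo_depth=1 redo_depth=1
After op 4 (type): buf='upabc' undo_depth=2 redo_depth=0
After op 5 (type): buf='upabccat' undo_depth=3 redo_depth=0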